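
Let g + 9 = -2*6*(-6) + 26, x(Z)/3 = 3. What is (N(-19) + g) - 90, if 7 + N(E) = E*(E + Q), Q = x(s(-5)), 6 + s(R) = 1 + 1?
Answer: 182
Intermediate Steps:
s(R) = -4 (s(R) = -6 + (1 + 1) = -6 + 2 = -4)
x(Z) = 9 (x(Z) = 3*3 = 9)
Q = 9
g = 89 (g = -9 + (-2*6*(-6) + 26) = -9 + (-12*(-6) + 26) = -9 + (72 + 26) = -9 + 98 = 89)
N(E) = -7 + E*(9 + E) (N(E) = -7 + E*(E + 9) = -7 + E*(9 + E))
(N(-19) + g) - 90 = ((-7 + (-19)² + 9*(-19)) + 89) - 90 = ((-7 + 361 - 171) + 89) - 90 = (183 + 89) - 90 = 272 - 90 = 182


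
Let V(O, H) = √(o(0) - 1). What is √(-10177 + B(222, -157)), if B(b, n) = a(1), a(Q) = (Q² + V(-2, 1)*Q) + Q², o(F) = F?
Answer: √(-10175 + I) ≈ 0.005 + 100.87*I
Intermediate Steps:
V(O, H) = I (V(O, H) = √(0 - 1) = √(-1) = I)
a(Q) = 2*Q² + I*Q (a(Q) = (Q² + I*Q) + Q² = 2*Q² + I*Q)
B(b, n) = 2 + I (B(b, n) = 1*(I + 2*1) = 1*(I + 2) = 1*(2 + I) = 2 + I)
√(-10177 + B(222, -157)) = √(-10177 + (2 + I)) = √(-10175 + I)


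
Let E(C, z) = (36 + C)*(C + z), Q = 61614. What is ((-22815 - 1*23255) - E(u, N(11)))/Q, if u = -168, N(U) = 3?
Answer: -33925/30807 ≈ -1.1012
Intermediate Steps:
((-22815 - 1*23255) - E(u, N(11)))/Q = ((-22815 - 1*23255) - ((-168)² + 36*(-168) + 36*3 - 168*3))/61614 = ((-22815 - 23255) - (28224 - 6048 + 108 - 504))*(1/61614) = (-46070 - 1*21780)*(1/61614) = (-46070 - 21780)*(1/61614) = -67850*1/61614 = -33925/30807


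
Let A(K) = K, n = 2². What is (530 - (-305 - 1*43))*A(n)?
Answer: 3512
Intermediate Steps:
n = 4
(530 - (-305 - 1*43))*A(n) = (530 - (-305 - 1*43))*4 = (530 - (-305 - 43))*4 = (530 - 1*(-348))*4 = (530 + 348)*4 = 878*4 = 3512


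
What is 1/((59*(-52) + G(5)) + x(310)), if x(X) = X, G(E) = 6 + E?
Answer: -1/2747 ≈ -0.00036403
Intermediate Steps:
1/((59*(-52) + G(5)) + x(310)) = 1/((59*(-52) + (6 + 5)) + 310) = 1/((-3068 + 11) + 310) = 1/(-3057 + 310) = 1/(-2747) = -1/2747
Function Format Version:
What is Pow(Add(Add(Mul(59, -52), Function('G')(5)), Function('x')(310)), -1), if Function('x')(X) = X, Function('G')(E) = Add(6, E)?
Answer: Rational(-1, 2747) ≈ -0.00036403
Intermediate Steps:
Pow(Add(Add(Mul(59, -52), Function('G')(5)), Function('x')(310)), -1) = Pow(Add(Add(Mul(59, -52), Add(6, 5)), 310), -1) = Pow(Add(Add(-3068, 11), 310), -1) = Pow(Add(-3057, 310), -1) = Pow(-2747, -1) = Rational(-1, 2747)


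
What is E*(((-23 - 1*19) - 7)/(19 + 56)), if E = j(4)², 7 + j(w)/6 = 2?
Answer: -588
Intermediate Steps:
j(w) = -30 (j(w) = -42 + 6*2 = -42 + 12 = -30)
E = 900 (E = (-30)² = 900)
E*(((-23 - 1*19) - 7)/(19 + 56)) = 900*(((-23 - 1*19) - 7)/(19 + 56)) = 900*(((-23 - 19) - 7)/75) = 900*((-42 - 7)*(1/75)) = 900*(-49*1/75) = 900*(-49/75) = -588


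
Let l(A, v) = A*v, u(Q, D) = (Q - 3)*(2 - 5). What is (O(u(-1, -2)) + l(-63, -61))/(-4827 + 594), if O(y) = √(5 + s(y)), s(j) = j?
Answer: -1281/1411 - √17/4233 ≈ -0.90884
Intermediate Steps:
u(Q, D) = 9 - 3*Q (u(Q, D) = (-3 + Q)*(-3) = 9 - 3*Q)
O(y) = √(5 + y)
(O(u(-1, -2)) + l(-63, -61))/(-4827 + 594) = (√(5 + (9 - 3*(-1))) - 63*(-61))/(-4827 + 594) = (√(5 + (9 + 3)) + 3843)/(-4233) = (√(5 + 12) + 3843)*(-1/4233) = (√17 + 3843)*(-1/4233) = (3843 + √17)*(-1/4233) = -1281/1411 - √17/4233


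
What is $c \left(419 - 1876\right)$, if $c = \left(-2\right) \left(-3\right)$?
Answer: $-8742$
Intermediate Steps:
$c = 6$
$c \left(419 - 1876\right) = 6 \left(419 - 1876\right) = 6 \left(-1457\right) = -8742$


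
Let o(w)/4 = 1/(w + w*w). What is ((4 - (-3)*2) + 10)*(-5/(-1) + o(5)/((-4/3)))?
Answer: 98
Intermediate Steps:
o(w) = 4/(w + w²) (o(w) = 4/(w + w*w) = 4/(w + w²))
((4 - (-3)*2) + 10)*(-5/(-1) + o(5)/((-4/3))) = ((4 - (-3)*2) + 10)*(-5/(-1) + (4/(5*(1 + 5)))/((-4/3))) = ((4 - 1*(-6)) + 10)*(-5*(-1) + (4*(⅕)/6)/((-4*⅓))) = ((4 + 6) + 10)*(5 + (4*(⅕)*(⅙))/(-4/3)) = (10 + 10)*(5 + (2/15)*(-¾)) = 20*(5 - ⅒) = 20*(49/10) = 98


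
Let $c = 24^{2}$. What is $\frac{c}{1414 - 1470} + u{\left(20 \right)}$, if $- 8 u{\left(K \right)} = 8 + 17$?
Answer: $- \frac{751}{56} \approx -13.411$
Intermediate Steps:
$u{\left(K \right)} = - \frac{25}{8}$ ($u{\left(K \right)} = - \frac{8 + 17}{8} = \left(- \frac{1}{8}\right) 25 = - \frac{25}{8}$)
$c = 576$
$\frac{c}{1414 - 1470} + u{\left(20 \right)} = \frac{576}{1414 - 1470} - \frac{25}{8} = \frac{576}{-56} - \frac{25}{8} = 576 \left(- \frac{1}{56}\right) - \frac{25}{8} = - \frac{72}{7} - \frac{25}{8} = - \frac{751}{56}$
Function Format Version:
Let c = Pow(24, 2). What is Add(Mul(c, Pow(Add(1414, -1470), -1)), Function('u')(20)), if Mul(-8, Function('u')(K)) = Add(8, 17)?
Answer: Rational(-751, 56) ≈ -13.411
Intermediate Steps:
Function('u')(K) = Rational(-25, 8) (Function('u')(K) = Mul(Rational(-1, 8), Add(8, 17)) = Mul(Rational(-1, 8), 25) = Rational(-25, 8))
c = 576
Add(Mul(c, Pow(Add(1414, -1470), -1)), Function('u')(20)) = Add(Mul(576, Pow(Add(1414, -1470), -1)), Rational(-25, 8)) = Add(Mul(576, Pow(-56, -1)), Rational(-25, 8)) = Add(Mul(576, Rational(-1, 56)), Rational(-25, 8)) = Add(Rational(-72, 7), Rational(-25, 8)) = Rational(-751, 56)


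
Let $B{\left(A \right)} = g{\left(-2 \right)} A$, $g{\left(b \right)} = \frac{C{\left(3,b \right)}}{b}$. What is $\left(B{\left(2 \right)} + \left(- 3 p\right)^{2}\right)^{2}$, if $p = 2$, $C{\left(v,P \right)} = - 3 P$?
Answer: $900$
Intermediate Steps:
$g{\left(b \right)} = -3$ ($g{\left(b \right)} = \frac{\left(-3\right) b}{b} = -3$)
$B{\left(A \right)} = - 3 A$
$\left(B{\left(2 \right)} + \left(- 3 p\right)^{2}\right)^{2} = \left(\left(-3\right) 2 + \left(\left(-3\right) 2\right)^{2}\right)^{2} = \left(-6 + \left(-6\right)^{2}\right)^{2} = \left(-6 + 36\right)^{2} = 30^{2} = 900$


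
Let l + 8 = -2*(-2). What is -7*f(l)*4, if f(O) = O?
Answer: 112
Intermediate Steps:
l = -4 (l = -8 - 2*(-2) = -8 + 4 = -4)
-7*f(l)*4 = -7*(-4)*4 = 28*4 = 112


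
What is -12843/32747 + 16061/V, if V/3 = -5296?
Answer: -729999151/520284336 ≈ -1.4031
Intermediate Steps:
V = -15888 (V = 3*(-5296) = -15888)
-12843/32747 + 16061/V = -12843/32747 + 16061/(-15888) = -12843*1/32747 + 16061*(-1/15888) = -12843/32747 - 16061/15888 = -729999151/520284336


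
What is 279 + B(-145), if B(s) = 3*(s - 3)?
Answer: -165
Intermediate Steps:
B(s) = -9 + 3*s (B(s) = 3*(-3 + s) = -9 + 3*s)
279 + B(-145) = 279 + (-9 + 3*(-145)) = 279 + (-9 - 435) = 279 - 444 = -165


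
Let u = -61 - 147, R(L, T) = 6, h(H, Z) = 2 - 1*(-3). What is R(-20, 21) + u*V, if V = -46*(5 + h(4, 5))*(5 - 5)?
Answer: 6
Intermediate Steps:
h(H, Z) = 5 (h(H, Z) = 2 + 3 = 5)
V = 0 (V = -46*(5 + 5)*(5 - 5) = -460*0 = -46*0 = 0)
u = -208
R(-20, 21) + u*V = 6 - 208*0 = 6 + 0 = 6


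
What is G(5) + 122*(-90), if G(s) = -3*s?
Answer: -10995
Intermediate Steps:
G(5) + 122*(-90) = -3*5 + 122*(-90) = -15 - 10980 = -10995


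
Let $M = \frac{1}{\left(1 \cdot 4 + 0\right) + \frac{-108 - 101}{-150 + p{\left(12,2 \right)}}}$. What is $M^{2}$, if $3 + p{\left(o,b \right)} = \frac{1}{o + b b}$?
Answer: $\frac{5987809}{172449424} \approx 0.034722$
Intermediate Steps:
$p{\left(o,b \right)} = -3 + \frac{1}{o + b^{2}}$ ($p{\left(o,b \right)} = -3 + \frac{1}{o + b b} = -3 + \frac{1}{o + b^{2}}$)
$M = \frac{2447}{13132}$ ($M = \frac{1}{\left(1 \cdot 4 + 0\right) + \frac{-108 - 101}{-150 + \frac{1 - 36 - 3 \cdot 2^{2}}{12 + 2^{2}}}} = \frac{1}{\left(4 + 0\right) - \frac{209}{-150 + \frac{1 - 36 - 12}{12 + 4}}} = \frac{1}{4 - \frac{209}{-150 + \frac{1 - 36 - 12}{16}}} = \frac{1}{4 - \frac{209}{-150 + \frac{1}{16} \left(-47\right)}} = \frac{1}{4 - \frac{209}{-150 - \frac{47}{16}}} = \frac{1}{4 - \frac{209}{- \frac{2447}{16}}} = \frac{1}{4 - - \frac{3344}{2447}} = \frac{1}{4 + \frac{3344}{2447}} = \frac{1}{\frac{13132}{2447}} = \frac{2447}{13132} \approx 0.18634$)
$M^{2} = \left(\frac{2447}{13132}\right)^{2} = \frac{5987809}{172449424}$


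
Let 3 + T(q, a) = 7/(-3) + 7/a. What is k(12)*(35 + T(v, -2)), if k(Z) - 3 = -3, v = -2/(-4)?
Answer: 0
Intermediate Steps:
v = ½ (v = -2*(-¼) = ½ ≈ 0.50000)
k(Z) = 0 (k(Z) = 3 - 3 = 0)
T(q, a) = -16/3 + 7/a (T(q, a) = -3 + (7/(-3) + 7/a) = -3 + (7*(-⅓) + 7/a) = -3 + (-7/3 + 7/a) = -16/3 + 7/a)
k(12)*(35 + T(v, -2)) = 0*(35 + (-16/3 + 7/(-2))) = 0*(35 + (-16/3 + 7*(-½))) = 0*(35 + (-16/3 - 7/2)) = 0*(35 - 53/6) = 0*(157/6) = 0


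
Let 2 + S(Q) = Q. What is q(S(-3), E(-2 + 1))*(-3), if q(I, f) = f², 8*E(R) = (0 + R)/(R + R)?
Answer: -3/256 ≈ -0.011719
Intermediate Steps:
E(R) = 1/16 (E(R) = ((0 + R)/(R + R))/8 = (R/((2*R)))/8 = (R*(1/(2*R)))/8 = (⅛)*(½) = 1/16)
S(Q) = -2 + Q
q(S(-3), E(-2 + 1))*(-3) = (1/16)²*(-3) = (1/256)*(-3) = -3/256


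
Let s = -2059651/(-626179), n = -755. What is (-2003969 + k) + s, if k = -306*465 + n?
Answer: -1344413019855/626179 ≈ -2.1470e+6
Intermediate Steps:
k = -143045 (k = -306*465 - 755 = -142290 - 755 = -143045)
s = 2059651/626179 (s = -2059651*(-1/626179) = 2059651/626179 ≈ 3.2892)
(-2003969 + k) + s = (-2003969 - 143045) + 2059651/626179 = -2147014 + 2059651/626179 = -1344413019855/626179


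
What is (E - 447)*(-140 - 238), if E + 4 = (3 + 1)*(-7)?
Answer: 181062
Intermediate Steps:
E = -32 (E = -4 + (3 + 1)*(-7) = -4 + 4*(-7) = -4 - 28 = -32)
(E - 447)*(-140 - 238) = (-32 - 447)*(-140 - 238) = -479*(-378) = 181062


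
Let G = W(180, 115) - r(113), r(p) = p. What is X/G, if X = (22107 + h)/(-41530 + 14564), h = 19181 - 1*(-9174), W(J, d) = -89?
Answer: 25231/2723566 ≈ 0.0092640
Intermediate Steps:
h = 28355 (h = 19181 + 9174 = 28355)
X = -25231/13483 (X = (22107 + 28355)/(-41530 + 14564) = 50462/(-26966) = 50462*(-1/26966) = -25231/13483 ≈ -1.8713)
G = -202 (G = -89 - 1*113 = -89 - 113 = -202)
X/G = -25231/13483/(-202) = -25231/13483*(-1/202) = 25231/2723566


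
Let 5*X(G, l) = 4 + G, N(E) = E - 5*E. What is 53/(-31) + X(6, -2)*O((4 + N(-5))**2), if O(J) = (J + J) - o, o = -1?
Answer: 71433/31 ≈ 2304.3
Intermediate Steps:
N(E) = -4*E
X(G, l) = 4/5 + G/5 (X(G, l) = (4 + G)/5 = 4/5 + G/5)
O(J) = 1 + 2*J (O(J) = (J + J) - 1*(-1) = 2*J + 1 = 1 + 2*J)
53/(-31) + X(6, -2)*O((4 + N(-5))**2) = 53/(-31) + (4/5 + (1/5)*6)*(1 + 2*(4 - 4*(-5))**2) = 53*(-1/31) + (4/5 + 6/5)*(1 + 2*(4 + 20)**2) = -53/31 + 2*(1 + 2*24**2) = -53/31 + 2*(1 + 2*576) = -53/31 + 2*(1 + 1152) = -53/31 + 2*1153 = -53/31 + 2306 = 71433/31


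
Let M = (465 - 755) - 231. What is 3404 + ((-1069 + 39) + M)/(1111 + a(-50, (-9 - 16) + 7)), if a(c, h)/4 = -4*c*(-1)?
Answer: 1057093/311 ≈ 3399.0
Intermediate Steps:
M = -521 (M = -290 - 231 = -521)
a(c, h) = 16*c (a(c, h) = 4*(-4*c*(-1)) = 4*(4*c) = 16*c)
3404 + ((-1069 + 39) + M)/(1111 + a(-50, (-9 - 16) + 7)) = 3404 + ((-1069 + 39) - 521)/(1111 + 16*(-50)) = 3404 + (-1030 - 521)/(1111 - 800) = 3404 - 1551/311 = 1057093/311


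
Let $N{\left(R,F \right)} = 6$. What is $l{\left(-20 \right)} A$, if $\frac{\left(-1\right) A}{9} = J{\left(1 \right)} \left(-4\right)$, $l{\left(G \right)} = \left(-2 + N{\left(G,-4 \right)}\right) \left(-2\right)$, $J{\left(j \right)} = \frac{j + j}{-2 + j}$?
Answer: $576$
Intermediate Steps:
$J{\left(j \right)} = \frac{2 j}{-2 + j}$
$l{\left(G \right)} = -8$ ($l{\left(G \right)} = \left(-2 + 6\right) \left(-2\right) = 4 \left(-2\right) = -8$)
$A = -72$ ($A = - 9 \cdot 2 \cdot 1 \frac{1}{-2 + 1} \left(-4\right) = - 9 \cdot 2 \cdot 1 \frac{1}{-1} \left(-4\right) = - 9 \cdot 2 \cdot 1 \left(-1\right) \left(-4\right) = - 9 \left(\left(-2\right) \left(-4\right)\right) = \left(-9\right) 8 = -72$)
$l{\left(-20 \right)} A = \left(-8\right) \left(-72\right) = 576$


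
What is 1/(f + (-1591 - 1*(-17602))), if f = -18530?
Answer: -1/2519 ≈ -0.00039698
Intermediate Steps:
1/(f + (-1591 - 1*(-17602))) = 1/(-18530 + (-1591 - 1*(-17602))) = 1/(-18530 + (-1591 + 17602)) = 1/(-18530 + 16011) = 1/(-2519) = -1/2519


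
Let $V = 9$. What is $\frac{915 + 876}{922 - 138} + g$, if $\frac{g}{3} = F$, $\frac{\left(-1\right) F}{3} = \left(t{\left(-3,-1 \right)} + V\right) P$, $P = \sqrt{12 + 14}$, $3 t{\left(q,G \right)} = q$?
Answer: $\frac{1791}{784} - 72 \sqrt{26} \approx -364.84$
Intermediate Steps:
$t{\left(q,G \right)} = \frac{q}{3}$
$P = \sqrt{26} \approx 5.099$
$F = - 24 \sqrt{26}$ ($F = - 3 \left(\frac{1}{3} \left(-3\right) + 9\right) \sqrt{26} = - 3 \left(-1 + 9\right) \sqrt{26} = - 3 \cdot 8 \sqrt{26} = - 24 \sqrt{26} \approx -122.38$)
$g = - 72 \sqrt{26}$ ($g = 3 \left(- 24 \sqrt{26}\right) = - 72 \sqrt{26} \approx -367.13$)
$\frac{915 + 876}{922 - 138} + g = \frac{915 + 876}{922 - 138} - 72 \sqrt{26} = \frac{1791}{784} - 72 \sqrt{26}$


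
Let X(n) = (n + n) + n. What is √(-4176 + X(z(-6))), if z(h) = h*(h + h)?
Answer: 6*I*√110 ≈ 62.929*I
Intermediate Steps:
z(h) = 2*h² (z(h) = h*(2*h) = 2*h²)
X(n) = 3*n (X(n) = 2*n + n = 3*n)
√(-4176 + X(z(-6))) = √(-4176 + 3*(2*(-6)²)) = √(-4176 + 3*(2*36)) = √(-4176 + 3*72) = √(-4176 + 216) = √(-3960) = 6*I*√110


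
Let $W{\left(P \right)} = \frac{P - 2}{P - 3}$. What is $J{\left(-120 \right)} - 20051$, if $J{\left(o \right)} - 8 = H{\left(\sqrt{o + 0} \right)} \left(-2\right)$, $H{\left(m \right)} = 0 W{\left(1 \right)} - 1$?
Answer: $-20041$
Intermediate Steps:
$W{\left(P \right)} = \frac{-2 + P}{-3 + P}$
$H{\left(m \right)} = -1$ ($H{\left(m \right)} = 0 \frac{-2 + 1}{-3 + 1} - 1 = 0 \frac{1}{-2} \left(-1\right) - 1 = 0 \left(\left(- \frac{1}{2}\right) \left(-1\right)\right) - 1 = 0 \cdot \frac{1}{2} - 1 = 0 - 1 = -1$)
$J{\left(o \right)} = 10$ ($J{\left(o \right)} = 8 - -2 = 8 + 2 = 10$)
$J{\left(-120 \right)} - 20051 = 10 - 20051 = -20041$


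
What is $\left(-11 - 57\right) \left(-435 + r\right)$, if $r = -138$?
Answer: $38964$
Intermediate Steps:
$\left(-11 - 57\right) \left(-435 + r\right) = \left(-11 - 57\right) \left(-435 - 138\right) = \left(-68\right) \left(-573\right) = 38964$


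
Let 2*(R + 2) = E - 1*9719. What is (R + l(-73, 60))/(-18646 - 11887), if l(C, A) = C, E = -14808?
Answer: 24677/61066 ≈ 0.40410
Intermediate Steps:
R = -24531/2 (R = -2 + (-14808 - 1*9719)/2 = -2 + (-14808 - 9719)/2 = -2 + (½)*(-24527) = -2 - 24527/2 = -24531/2 ≈ -12266.)
(R + l(-73, 60))/(-18646 - 11887) = (-24531/2 - 73)/(-18646 - 11887) = -24677/2/(-30533) = -24677/2*(-1/30533) = 24677/61066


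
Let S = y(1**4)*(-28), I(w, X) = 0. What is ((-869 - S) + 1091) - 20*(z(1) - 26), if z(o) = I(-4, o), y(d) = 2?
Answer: 798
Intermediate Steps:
z(o) = 0
S = -56 (S = 2*(-28) = -56)
((-869 - S) + 1091) - 20*(z(1) - 26) = ((-869 - 1*(-56)) + 1091) - 20*(0 - 26) = ((-869 + 56) + 1091) - 20*(-26) = (-813 + 1091) + 520 = 278 + 520 = 798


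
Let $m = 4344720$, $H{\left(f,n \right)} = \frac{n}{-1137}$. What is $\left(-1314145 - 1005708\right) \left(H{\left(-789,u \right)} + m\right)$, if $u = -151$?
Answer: $- \frac{11459950382941723}{1137} \approx -1.0079 \cdot 10^{13}$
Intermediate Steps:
$H{\left(f,n \right)} = - \frac{n}{1137}$ ($H{\left(f,n \right)} = n \left(- \frac{1}{1137}\right) = - \frac{n}{1137}$)
$\left(-1314145 - 1005708\right) \left(H{\left(-789,u \right)} + m\right) = \left(-1314145 - 1005708\right) \left(\left(- \frac{1}{1137}\right) \left(-151\right) + 4344720\right) = - 2319853 \left(\frac{151}{1137} + 4344720\right) = \left(-2319853\right) \frac{4939946791}{1137} = - \frac{11459950382941723}{1137}$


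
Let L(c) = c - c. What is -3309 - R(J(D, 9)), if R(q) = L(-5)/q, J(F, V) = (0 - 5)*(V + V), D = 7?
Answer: -3309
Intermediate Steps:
L(c) = 0
J(F, V) = -10*V
R(q) = 0 (R(q) = 0/q = 0)
-3309 - R(J(D, 9)) = -3309 - 1*0 = -3309 + 0 = -3309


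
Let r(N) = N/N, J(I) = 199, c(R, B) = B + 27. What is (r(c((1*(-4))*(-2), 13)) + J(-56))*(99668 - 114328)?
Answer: -2932000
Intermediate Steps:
c(R, B) = 27 + B
r(N) = 1
(r(c((1*(-4))*(-2), 13)) + J(-56))*(99668 - 114328) = (1 + 199)*(99668 - 114328) = 200*(-14660) = -2932000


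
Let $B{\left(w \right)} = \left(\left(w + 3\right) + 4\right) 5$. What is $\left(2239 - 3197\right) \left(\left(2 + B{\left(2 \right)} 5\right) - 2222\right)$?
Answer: $1911210$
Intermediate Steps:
$B{\left(w \right)} = 35 + 5 w$ ($B{\left(w \right)} = \left(\left(3 + w\right) + 4\right) 5 = \left(7 + w\right) 5 = 35 + 5 w$)
$\left(2239 - 3197\right) \left(\left(2 + B{\left(2 \right)} 5\right) - 2222\right) = \left(2239 - 3197\right) \left(\left(2 + \left(35 + 5 \cdot 2\right) 5\right) - 2222\right) = - 958 \left(\left(2 + \left(35 + 10\right) 5\right) - 2222\right) = - 958 \left(\left(2 + 45 \cdot 5\right) - 2222\right) = - 958 \left(\left(2 + 225\right) - 2222\right) = - 958 \left(227 - 2222\right) = \left(-958\right) \left(-1995\right) = 1911210$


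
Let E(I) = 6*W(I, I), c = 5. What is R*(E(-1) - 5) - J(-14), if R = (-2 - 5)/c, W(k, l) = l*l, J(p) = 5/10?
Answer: -19/10 ≈ -1.9000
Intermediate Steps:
J(p) = ½ (J(p) = 5*(⅒) = ½)
W(k, l) = l²
R = -7/5 (R = (-2 - 5)/5 = -7*⅕ = -7/5 ≈ -1.4000)
E(I) = 6*I²
R*(E(-1) - 5) - J(-14) = -7*(6*(-1)² - 5)/5 - 1*½ = -7*(6*1 - 5)/5 - ½ = -7*(6 - 5)/5 - ½ = -7/5*1 - ½ = -7/5 - ½ = -19/10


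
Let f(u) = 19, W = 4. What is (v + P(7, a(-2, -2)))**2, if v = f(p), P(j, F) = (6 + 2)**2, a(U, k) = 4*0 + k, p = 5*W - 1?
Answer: 6889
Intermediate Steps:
p = 19 (p = 5*4 - 1 = 20 - 1 = 19)
a(U, k) = k (a(U, k) = 0 + k = k)
P(j, F) = 64 (P(j, F) = 8**2 = 64)
v = 19
(v + P(7, a(-2, -2)))**2 = (19 + 64)**2 = 83**2 = 6889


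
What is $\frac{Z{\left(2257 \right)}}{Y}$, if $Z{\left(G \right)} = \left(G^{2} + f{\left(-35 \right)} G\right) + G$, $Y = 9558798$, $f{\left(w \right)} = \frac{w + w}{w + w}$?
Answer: $\frac{1699521}{3186266} \approx 0.53339$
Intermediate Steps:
$f{\left(w \right)} = 1$ ($f{\left(w \right)} = \frac{2 w}{2 w} = 2 w \frac{1}{2 w} = 1$)
$Z{\left(G \right)} = G^{2} + 2 G$ ($Z{\left(G \right)} = \left(G^{2} + 1 G\right) + G = \left(G^{2} + G\right) + G = \left(G + G^{2}\right) + G = G^{2} + 2 G$)
$\frac{Z{\left(2257 \right)}}{Y} = \frac{2257 \left(2 + 2257\right)}{9558798} = 2257 \cdot 2259 \cdot \frac{1}{9558798} = 5098563 \cdot \frac{1}{9558798} = \frac{1699521}{3186266}$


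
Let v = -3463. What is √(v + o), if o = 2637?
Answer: I*√826 ≈ 28.74*I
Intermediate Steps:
√(v + o) = √(-3463 + 2637) = √(-826) = I*√826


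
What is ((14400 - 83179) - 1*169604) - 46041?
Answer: -284424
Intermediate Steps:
((14400 - 83179) - 1*169604) - 46041 = (-68779 - 169604) - 46041 = -238383 - 46041 = -284424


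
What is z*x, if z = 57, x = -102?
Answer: -5814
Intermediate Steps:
z*x = 57*(-102) = -5814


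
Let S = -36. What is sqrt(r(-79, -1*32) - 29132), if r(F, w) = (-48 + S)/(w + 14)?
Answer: I*sqrt(262146)/3 ≈ 170.67*I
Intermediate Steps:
r(F, w) = -84/(14 + w) (r(F, w) = (-48 - 36)/(w + 14) = -84/(14 + w))
sqrt(r(-79, -1*32) - 29132) = sqrt(-84/(14 - 1*32) - 29132) = sqrt(-84/(14 - 32) - 29132) = sqrt(-84/(-18) - 29132) = sqrt(-84*(-1/18) - 29132) = sqrt(14/3 - 29132) = sqrt(-87382/3) = I*sqrt(262146)/3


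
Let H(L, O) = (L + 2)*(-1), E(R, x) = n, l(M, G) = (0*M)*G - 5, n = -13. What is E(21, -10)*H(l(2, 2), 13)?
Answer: -39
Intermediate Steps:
l(M, G) = -5 (l(M, G) = 0*G - 5 = 0 - 5 = -5)
E(R, x) = -13
H(L, O) = -2 - L (H(L, O) = (2 + L)*(-1) = -2 - L)
E(21, -10)*H(l(2, 2), 13) = -13*(-2 - 1*(-5)) = -13*(-2 + 5) = -13*3 = -39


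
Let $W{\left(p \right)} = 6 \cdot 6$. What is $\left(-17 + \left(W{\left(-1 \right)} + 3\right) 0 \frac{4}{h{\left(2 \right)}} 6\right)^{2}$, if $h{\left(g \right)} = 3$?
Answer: $289$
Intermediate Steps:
$W{\left(p \right)} = 36$
$\left(-17 + \left(W{\left(-1 \right)} + 3\right) 0 \frac{4}{h{\left(2 \right)}} 6\right)^{2} = \left(-17 + \left(36 + 3\right) 0 \cdot \frac{4}{3} \cdot 6\right)^{2} = \left(-17 + 39 \cdot 0 \cdot 4 \cdot \frac{1}{3} \cdot 6\right)^{2} = \left(-17 + 0 \cdot \frac{4}{3} \cdot 6\right)^{2} = \left(-17 + 0 \cdot 6\right)^{2} = \left(-17 + 0\right)^{2} = \left(-17\right)^{2} = 289$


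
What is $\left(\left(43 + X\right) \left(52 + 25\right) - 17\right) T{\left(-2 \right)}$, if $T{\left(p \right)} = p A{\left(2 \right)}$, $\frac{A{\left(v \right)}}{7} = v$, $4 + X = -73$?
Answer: $73780$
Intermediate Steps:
$X = -77$ ($X = -4 - 73 = -77$)
$A{\left(v \right)} = 7 v$
$T{\left(p \right)} = 14 p$ ($T{\left(p \right)} = p 7 \cdot 2 = p 14 = 14 p$)
$\left(\left(43 + X\right) \left(52 + 25\right) - 17\right) T{\left(-2 \right)} = \left(\left(43 - 77\right) \left(52 + 25\right) - 17\right) 14 \left(-2\right) = \left(\left(-34\right) 77 - 17\right) \left(-28\right) = \left(-2618 - 17\right) \left(-28\right) = \left(-2635\right) \left(-28\right) = 73780$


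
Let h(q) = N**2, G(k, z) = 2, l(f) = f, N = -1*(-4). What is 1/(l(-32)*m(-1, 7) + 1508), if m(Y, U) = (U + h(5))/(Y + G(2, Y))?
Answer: 1/772 ≈ 0.0012953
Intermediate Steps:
N = 4
h(q) = 16 (h(q) = 4**2 = 16)
m(Y, U) = (16 + U)/(2 + Y) (m(Y, U) = (U + 16)/(Y + 2) = (16 + U)/(2 + Y))
1/(l(-32)*m(-1, 7) + 1508) = 1/(-32*(16 + 7)/(2 - 1) + 1508) = 1/(-32*23/1 + 1508) = 1/(-32*23 + 1508) = 1/(-736 + 1508) = 1/772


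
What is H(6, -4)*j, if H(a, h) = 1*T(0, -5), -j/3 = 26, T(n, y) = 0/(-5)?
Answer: 0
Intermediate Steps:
T(n, y) = 0 (T(n, y) = 0*(-⅕) = 0)
j = -78 (j = -3*26 = -78)
H(a, h) = 0 (H(a, h) = 1*0 = 0)
H(6, -4)*j = 0*(-78) = 0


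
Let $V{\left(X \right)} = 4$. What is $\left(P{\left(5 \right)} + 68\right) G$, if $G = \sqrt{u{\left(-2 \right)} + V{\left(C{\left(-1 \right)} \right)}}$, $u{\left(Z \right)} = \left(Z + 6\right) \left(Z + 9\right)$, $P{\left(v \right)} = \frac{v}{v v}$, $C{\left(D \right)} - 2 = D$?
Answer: $\frac{1364 \sqrt{2}}{5} \approx 385.8$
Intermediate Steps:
$C{\left(D \right)} = 2 + D$
$P{\left(v \right)} = \frac{1}{v}$ ($P{\left(v \right)} = \frac{v}{v^{2}} = \frac{1}{v}$)
$u{\left(Z \right)} = \left(6 + Z\right) \left(9 + Z\right)$
$G = 4 \sqrt{2}$ ($G = \sqrt{\left(54 + \left(-2\right)^{2} + 15 \left(-2\right)\right) + 4} = \sqrt{\left(54 + 4 - 30\right) + 4} = \sqrt{28 + 4} = \sqrt{32} = 4 \sqrt{2} \approx 5.6569$)
$\left(P{\left(5 \right)} + 68\right) G = \left(\frac{1}{5} + 68\right) 4 \sqrt{2} = \frac{341 \cdot 4 \sqrt{2}}{5} = \frac{1364 \sqrt{2}}{5}$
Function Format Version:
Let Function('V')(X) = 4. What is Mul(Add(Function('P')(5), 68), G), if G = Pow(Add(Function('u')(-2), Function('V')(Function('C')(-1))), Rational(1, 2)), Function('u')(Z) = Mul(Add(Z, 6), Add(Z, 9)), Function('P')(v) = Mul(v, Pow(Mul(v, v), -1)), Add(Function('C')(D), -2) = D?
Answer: Mul(Rational(1364, 5), Pow(2, Rational(1, 2))) ≈ 385.80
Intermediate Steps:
Function('C')(D) = Add(2, D)
Function('P')(v) = Pow(v, -1) (Function('P')(v) = Mul(v, Pow(Pow(v, 2), -1)) = Mul(v, Pow(v, -2)) = Pow(v, -1))
Function('u')(Z) = Mul(Add(6, Z), Add(9, Z))
G = Mul(4, Pow(2, Rational(1, 2))) (G = Pow(Add(Add(54, Pow(-2, 2), Mul(15, -2)), 4), Rational(1, 2)) = Pow(Add(Add(54, 4, -30), 4), Rational(1, 2)) = Pow(Add(28, 4), Rational(1, 2)) = Pow(32, Rational(1, 2)) = Mul(4, Pow(2, Rational(1, 2))) ≈ 5.6569)
Mul(Add(Function('P')(5), 68), G) = Mul(Add(Pow(5, -1), 68), Mul(4, Pow(2, Rational(1, 2)))) = Mul(Add(Rational(1, 5), 68), Mul(4, Pow(2, Rational(1, 2)))) = Mul(Rational(341, 5), Mul(4, Pow(2, Rational(1, 2)))) = Mul(Rational(1364, 5), Pow(2, Rational(1, 2)))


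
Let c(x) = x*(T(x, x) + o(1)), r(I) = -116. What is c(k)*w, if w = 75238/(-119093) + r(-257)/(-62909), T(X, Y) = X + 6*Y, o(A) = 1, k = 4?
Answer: -547442576264/7492021537 ≈ -73.070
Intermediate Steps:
c(x) = x*(1 + 7*x) (c(x) = x*((x + 6*x) + 1) = x*(7*x + 1) = x*(1 + 7*x))
w = -4719332554/7492021537 (w = 75238/(-119093) - 116/(-62909) = 75238*(-1/119093) - 116*(-1/62909) = -75238/119093 + 116/62909 = -4719332554/7492021537 ≈ -0.62991)
c(k)*w = (4*(1 + 7*4))*(-4719332554/7492021537) = (4*(1 + 28))*(-4719332554/7492021537) = (4*29)*(-4719332554/7492021537) = 116*(-4719332554/7492021537) = -547442576264/7492021537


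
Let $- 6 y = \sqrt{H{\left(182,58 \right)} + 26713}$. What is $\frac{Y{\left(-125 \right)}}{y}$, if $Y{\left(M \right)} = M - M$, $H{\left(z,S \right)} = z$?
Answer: $0$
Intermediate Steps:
$Y{\left(M \right)} = 0$
$y = - \frac{\sqrt{26895}}{6}$ ($y = - \frac{\sqrt{182 + 26713}}{6} = - \frac{\sqrt{26895}}{6} \approx -27.333$)
$\frac{Y{\left(-125 \right)}}{y} = \frac{0}{\left(- \frac{1}{6}\right) \sqrt{26895}} = 0 \left(- \frac{2 \sqrt{26895}}{8965}\right) = 0$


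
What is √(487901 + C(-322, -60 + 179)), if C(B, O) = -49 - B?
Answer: √488174 ≈ 698.69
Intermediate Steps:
√(487901 + C(-322, -60 + 179)) = √(487901 + (-49 - 1*(-322))) = √(487901 + (-49 + 322)) = √(487901 + 273) = √488174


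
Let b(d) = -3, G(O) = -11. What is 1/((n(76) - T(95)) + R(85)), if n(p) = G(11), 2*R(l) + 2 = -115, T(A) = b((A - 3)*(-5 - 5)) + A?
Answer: -2/323 ≈ -0.0061920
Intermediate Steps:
T(A) = -3 + A
R(l) = -117/2 (R(l) = -1 + (1/2)*(-115) = -1 - 115/2 = -117/2)
n(p) = -11
1/((n(76) - T(95)) + R(85)) = 1/((-11 - (-3 + 95)) - 117/2) = 1/((-11 - 1*92) - 117/2) = 1/((-11 - 92) - 117/2) = 1/(-103 - 117/2) = 1/(-323/2) = -2/323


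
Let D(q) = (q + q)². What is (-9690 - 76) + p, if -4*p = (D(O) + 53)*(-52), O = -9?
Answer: -4865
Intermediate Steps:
D(q) = 4*q² (D(q) = (2*q)² = 4*q²)
p = 4901 (p = -(4*(-9)² + 53)*(-52)/4 = -(4*81 + 53)*(-52)/4 = -(324 + 53)*(-52)/4 = -377*(-52)/4 = -¼*(-19604) = 4901)
(-9690 - 76) + p = (-9690 - 76) + 4901 = -9766 + 4901 = -4865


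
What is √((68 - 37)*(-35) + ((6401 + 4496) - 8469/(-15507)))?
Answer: √29130790291/1723 ≈ 99.058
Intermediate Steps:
√((68 - 37)*(-35) + ((6401 + 4496) - 8469/(-15507))) = √(31*(-35) + (10897 - 8469*(-1/15507))) = √(-1085 + (10897 + 941/1723)) = √(-1085 + 18776472/1723) = √(16907017/1723) = √29130790291/1723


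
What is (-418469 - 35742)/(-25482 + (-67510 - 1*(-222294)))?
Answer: -454211/129302 ≈ -3.5128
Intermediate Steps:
(-418469 - 35742)/(-25482 + (-67510 - 1*(-222294))) = -454211/(-25482 + (-67510 + 222294)) = -454211/(-25482 + 154784) = -454211/129302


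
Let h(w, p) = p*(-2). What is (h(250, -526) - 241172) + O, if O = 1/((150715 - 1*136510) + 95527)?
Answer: -26348847839/109732 ≈ -2.4012e+5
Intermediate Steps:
h(w, p) = -2*p
O = 1/109732 (O = 1/((150715 - 136510) + 95527) = 1/(14205 + 95527) = 1/109732 ≈ 9.1131e-6)
(h(250, -526) - 241172) + O = (-2*(-526) - 241172) + 1/109732 = (1052 - 241172) + 1/109732 = -240120 + 1/109732 = -26348847839/109732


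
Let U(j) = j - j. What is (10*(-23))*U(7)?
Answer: 0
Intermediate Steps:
U(j) = 0
(10*(-23))*U(7) = (10*(-23))*0 = -230*0 = 0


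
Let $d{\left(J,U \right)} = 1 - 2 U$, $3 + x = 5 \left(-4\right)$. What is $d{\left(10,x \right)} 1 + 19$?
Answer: $66$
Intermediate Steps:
$x = -23$ ($x = -3 + 5 \left(-4\right) = -3 - 20 = -23$)
$d{\left(10,x \right)} 1 + 19 = \left(1 - -46\right) 1 + 19 = \left(1 + 46\right) 1 + 19 = 47 \cdot 1 + 19 = 47 + 19 = 66$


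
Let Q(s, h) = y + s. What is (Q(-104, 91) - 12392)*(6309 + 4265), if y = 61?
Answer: -131487690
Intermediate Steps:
Q(s, h) = 61 + s
(Q(-104, 91) - 12392)*(6309 + 4265) = ((61 - 104) - 12392)*(6309 + 4265) = (-43 - 12392)*10574 = -12435*10574 = -131487690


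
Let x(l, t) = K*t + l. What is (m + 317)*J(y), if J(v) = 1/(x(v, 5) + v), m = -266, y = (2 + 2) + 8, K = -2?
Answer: 51/14 ≈ 3.6429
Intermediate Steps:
y = 12 (y = 4 + 8 = 12)
x(l, t) = l - 2*t (x(l, t) = -2*t + l = l - 2*t)
J(v) = 1/(-10 + 2*v) (J(v) = 1/((v - 2*5) + v) = 1/((v - 10) + v) = 1/((-10 + v) + v) = 1/(-10 + 2*v))
(m + 317)*J(y) = (-266 + 317)*(1/(2*(-5 + 12))) = 51*((½)/7) = 51*((½)*(⅐)) = 51*(1/14) = 51/14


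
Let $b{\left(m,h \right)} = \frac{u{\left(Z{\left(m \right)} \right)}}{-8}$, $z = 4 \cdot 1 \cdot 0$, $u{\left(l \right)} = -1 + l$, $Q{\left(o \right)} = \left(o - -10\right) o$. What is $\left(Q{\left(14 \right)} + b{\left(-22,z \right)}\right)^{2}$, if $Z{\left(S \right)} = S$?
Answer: $\frac{7349521}{64} \approx 1.1484 \cdot 10^{5}$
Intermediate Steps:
$Q{\left(o \right)} = o \left(10 + o\right)$ ($Q{\left(o \right)} = \left(o + 10\right) o = \left(10 + o\right) o = o \left(10 + o\right)$)
$z = 0$ ($z = 4 \cdot 0 = 0$)
$b{\left(m,h \right)} = \frac{1}{8} - \frac{m}{8}$ ($b{\left(m,h \right)} = \frac{-1 + m}{-8} = \left(-1 + m\right) \left(- \frac{1}{8}\right) = \frac{1}{8} - \frac{m}{8}$)
$\left(Q{\left(14 \right)} + b{\left(-22,z \right)}\right)^{2} = \left(14 \left(10 + 14\right) + \left(\frac{1}{8} - - \frac{11}{4}\right)\right)^{2} = \left(14 \cdot 24 + \left(\frac{1}{8} + \frac{11}{4}\right)\right)^{2} = \left(336 + \frac{23}{8}\right)^{2} = \left(\frac{2711}{8}\right)^{2} = \frac{7349521}{64}$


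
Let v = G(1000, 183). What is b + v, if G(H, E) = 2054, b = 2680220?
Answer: 2682274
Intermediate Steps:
v = 2054
b + v = 2680220 + 2054 = 2682274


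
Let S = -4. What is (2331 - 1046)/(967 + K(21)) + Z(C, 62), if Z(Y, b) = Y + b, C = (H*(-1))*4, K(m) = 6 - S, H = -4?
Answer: 77491/977 ≈ 79.315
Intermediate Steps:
K(m) = 10 (K(m) = 6 - 1*(-4) = 6 + 4 = 10)
C = 16 (C = -4*(-1)*4 = 4*4 = 16)
(2331 - 1046)/(967 + K(21)) + Z(C, 62) = (2331 - 1046)/(967 + 10) + (16 + 62) = 1285/977 + 78 = 77491/977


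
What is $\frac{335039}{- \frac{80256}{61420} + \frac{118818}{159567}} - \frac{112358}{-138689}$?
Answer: $- \frac{37949707799404422917}{63662961710574} \approx -5.961 \cdot 10^{5}$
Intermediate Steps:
$\frac{335039}{- \frac{80256}{61420} + \frac{118818}{159567}} - \frac{112358}{-138689} = \frac{335039}{\left(-80256\right) \frac{1}{61420} + 118818 \cdot \frac{1}{159567}} - - \frac{112358}{138689} = \frac{335039}{- \frac{20064}{15355} + \frac{39606}{53189}} + \frac{112358}{138689} = \frac{335039}{- \frac{459033966}{816717095}} + \frac{112358}{138689} = 335039 \left(- \frac{816717095}{459033966}\right) + \frac{112358}{138689} = - \frac{273632078791705}{459033966} + \frac{112358}{138689} = - \frac{37949707799404422917}{63662961710574}$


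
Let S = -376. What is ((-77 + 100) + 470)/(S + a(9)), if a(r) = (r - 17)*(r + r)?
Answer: -493/520 ≈ -0.94808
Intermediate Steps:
a(r) = 2*r*(-17 + r) (a(r) = (-17 + r)*(2*r) = 2*r*(-17 + r))
((-77 + 100) + 470)/(S + a(9)) = ((-77 + 100) + 470)/(-376 + 2*9*(-17 + 9)) = (23 + 470)/(-376 + 2*9*(-8)) = 493/(-376 - 144) = 493/(-520) = 493*(-1/520) = -493/520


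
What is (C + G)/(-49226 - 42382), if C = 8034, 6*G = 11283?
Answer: -19829/183216 ≈ -0.10823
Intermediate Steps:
G = 3761/2 (G = (⅙)*11283 = 3761/2 ≈ 1880.5)
(C + G)/(-49226 - 42382) = (8034 + 3761/2)/(-49226 - 42382) = (19829/2)/(-91608) = (19829/2)*(-1/91608) = -19829/183216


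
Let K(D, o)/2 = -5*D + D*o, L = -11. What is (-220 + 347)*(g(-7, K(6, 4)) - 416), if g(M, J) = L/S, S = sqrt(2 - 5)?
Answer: -52832 + 1397*I*sqrt(3)/3 ≈ -52832.0 + 806.56*I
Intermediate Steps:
S = I*sqrt(3) (S = sqrt(-3) = I*sqrt(3) ≈ 1.732*I)
K(D, o) = -10*D + 2*D*o (K(D, o) = 2*(-5*D + D*o) = -10*D + 2*D*o)
g(M, J) = 11*I*sqrt(3)/3 (g(M, J) = -11*(-I*sqrt(3)/3) = -(-11)*I*sqrt(3)/3 = 11*I*sqrt(3)/3)
(-220 + 347)*(g(-7, K(6, 4)) - 416) = (-220 + 347)*(11*I*sqrt(3)/3 - 416) = 127*(-416 + 11*I*sqrt(3)/3) = -52832 + 1397*I*sqrt(3)/3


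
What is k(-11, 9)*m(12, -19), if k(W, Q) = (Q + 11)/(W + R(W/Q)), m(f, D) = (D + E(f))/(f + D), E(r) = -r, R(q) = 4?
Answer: -620/49 ≈ -12.653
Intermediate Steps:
m(f, D) = (D - f)/(D + f) (m(f, D) = (D - f)/(f + D) = (D - f)/(D + f))
k(W, Q) = (11 + Q)/(4 + W) (k(W, Q) = (Q + 11)/(W + 4) = (11 + Q)/(4 + W))
k(-11, 9)*m(12, -19) = ((11 + 9)/(4 - 11))*((-19 - 1*12)/(-19 + 12)) = (20/(-7))*((-19 - 12)/(-7)) = (-⅐*20)*(-⅐*(-31)) = -20/7*31/7 = -620/49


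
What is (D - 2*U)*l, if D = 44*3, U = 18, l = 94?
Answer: 9024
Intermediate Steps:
D = 132
(D - 2*U)*l = (132 - 2*18)*94 = (132 - 36)*94 = 96*94 = 9024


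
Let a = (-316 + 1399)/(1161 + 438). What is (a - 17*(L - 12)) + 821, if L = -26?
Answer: 782272/533 ≈ 1467.7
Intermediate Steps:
a = 361/533 (a = 1083/1599 = 1083*(1/1599) = 361/533 ≈ 0.67730)
(a - 17*(L - 12)) + 821 = (361/533 - 17*(-26 - 12)) + 821 = (361/533 - 17*(-38)) + 821 = (361/533 + 646) + 821 = 344679/533 + 821 = 782272/533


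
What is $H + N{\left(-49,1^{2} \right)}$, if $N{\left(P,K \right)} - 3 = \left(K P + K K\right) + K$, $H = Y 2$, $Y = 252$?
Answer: $460$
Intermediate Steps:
$H = 504$ ($H = 252 \cdot 2 = 504$)
$N{\left(P,K \right)} = 3 + K + K^{2} + K P$ ($N{\left(P,K \right)} = 3 + \left(\left(K P + K K\right) + K\right) = 3 + \left(\left(K P + K^{2}\right) + K\right) = 3 + \left(\left(K^{2} + K P\right) + K\right) = 3 + \left(K + K^{2} + K P\right) = 3 + K + K^{2} + K P$)
$H + N{\left(-49,1^{2} \right)} = 504 + \left(3 + 1^{2} + \left(1^{2}\right)^{2} + 1^{2} \left(-49\right)\right) = 504 + \left(3 + 1 + 1^{2} + 1 \left(-49\right)\right) = 504 + \left(3 + 1 + 1 - 49\right) = 504 - 44 = 460$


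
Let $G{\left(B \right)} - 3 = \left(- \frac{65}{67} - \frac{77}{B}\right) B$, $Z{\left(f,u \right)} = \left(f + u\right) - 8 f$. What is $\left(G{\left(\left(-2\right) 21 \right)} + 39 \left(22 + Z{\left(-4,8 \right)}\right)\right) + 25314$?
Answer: $\frac{1845364}{67} \approx 27543.0$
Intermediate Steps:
$Z{\left(f,u \right)} = u - 7 f$
$G{\left(B \right)} = 3 + B \left(- \frac{65}{67} - \frac{77}{B}\right)$ ($G{\left(B \right)} = 3 + \left(- \frac{65}{67} - \frac{77}{B}\right) B = 3 + B \left(- \frac{65}{67} - \frac{77}{B}\right)$)
$\left(G{\left(\left(-2\right) 21 \right)} + 39 \left(22 + Z{\left(-4,8 \right)}\right)\right) + 25314 = \left(\left(-74 - \frac{65 \left(\left(-2\right) 21\right)}{67}\right) + 39 \left(22 + \left(8 - -28\right)\right)\right) + 25314 = \left(\left(-74 - - \frac{2730}{67}\right) + 39 \left(22 + \left(8 + 28\right)\right)\right) + 25314 = \left(\left(-74 + \frac{2730}{67}\right) + 39 \left(22 + 36\right)\right) + 25314 = \left(- \frac{2228}{67} + 39 \cdot 58\right) + 25314 = \left(- \frac{2228}{67} + 2262\right) + 25314 = \frac{149326}{67} + 25314 = \frac{1845364}{67}$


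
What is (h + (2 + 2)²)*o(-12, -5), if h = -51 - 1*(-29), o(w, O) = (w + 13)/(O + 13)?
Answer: -¾ ≈ -0.75000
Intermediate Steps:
o(w, O) = (13 + w)/(13 + O)
h = -22 (h = -51 + 29 = -22)
(h + (2 + 2)²)*o(-12, -5) = (-22 + (2 + 2)²)*((13 - 12)/(13 - 5)) = (-22 + 4²)*(1/8) = (-22 + 16)*((⅛)*1) = -6*⅛ = -¾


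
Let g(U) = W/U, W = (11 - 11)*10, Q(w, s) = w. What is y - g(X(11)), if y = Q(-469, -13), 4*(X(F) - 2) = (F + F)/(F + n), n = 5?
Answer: -469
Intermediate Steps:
X(F) = 2 + F/(2*(5 + F)) (X(F) = 2 + ((F + F)/(F + 5))/4 = 2 + ((2*F)/(5 + F))/4 = 2 + (2*F/(5 + F))/4 = 2 + F/(2*(5 + F)))
y = -469
W = 0 (W = 0*10 = 0)
g(U) = 0 (g(U) = 0/U = 0)
y - g(X(11)) = -469 - 1*0 = -469 + 0 = -469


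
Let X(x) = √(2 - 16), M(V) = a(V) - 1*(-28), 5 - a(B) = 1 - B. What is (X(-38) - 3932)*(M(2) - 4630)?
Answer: 18071472 - 4596*I*√14 ≈ 1.8071e+7 - 17197.0*I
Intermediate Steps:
a(B) = 4 + B (a(B) = 5 - (1 - B) = 5 + (-1 + B) = 4 + B)
M(V) = 32 + V (M(V) = (4 + V) - 1*(-28) = (4 + V) + 28 = 32 + V)
X(x) = I*√14 (X(x) = √(-14) = I*√14)
(X(-38) - 3932)*(M(2) - 4630) = (I*√14 - 3932)*((32 + 2) - 4630) = (-3932 + I*√14)*(34 - 4630) = (-3932 + I*√14)*(-4596) = 18071472 - 4596*I*√14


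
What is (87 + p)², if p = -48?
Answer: 1521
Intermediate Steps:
(87 + p)² = (87 - 48)² = 39² = 1521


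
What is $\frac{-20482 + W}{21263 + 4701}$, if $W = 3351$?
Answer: $- \frac{17131}{25964} \approx -0.6598$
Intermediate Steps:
$\frac{-20482 + W}{21263 + 4701} = \frac{-20482 + 3351}{21263 + 4701} = - \frac{17131}{25964}$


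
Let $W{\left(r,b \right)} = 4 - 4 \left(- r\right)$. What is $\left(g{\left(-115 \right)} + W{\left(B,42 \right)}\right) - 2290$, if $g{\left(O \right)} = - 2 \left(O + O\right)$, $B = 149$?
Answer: $-1230$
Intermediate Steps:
$g{\left(O \right)} = - 4 O$ ($g{\left(O \right)} = - 2 \cdot 2 O = - 4 O$)
$W{\left(r,b \right)} = 4 + 4 r$
$\left(g{\left(-115 \right)} + W{\left(B,42 \right)}\right) - 2290 = \left(\left(-4\right) \left(-115\right) + \left(4 + 4 \cdot 149\right)\right) - 2290 = \left(460 + \left(4 + 596\right)\right) - 2290 = \left(460 + 600\right) - 2290 = 1060 - 2290 = -1230$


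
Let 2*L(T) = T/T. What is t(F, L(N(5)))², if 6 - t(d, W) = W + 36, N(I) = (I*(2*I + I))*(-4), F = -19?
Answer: 3721/4 ≈ 930.25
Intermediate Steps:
N(I) = -12*I² (N(I) = (I*(3*I))*(-4) = (3*I²)*(-4) = -12*I²)
L(T) = ½ (L(T) = (T/T)/2 = (½)*1 = ½)
t(d, W) = -30 - W (t(d, W) = 6 - (W + 36) = 6 - (36 + W) = 6 + (-36 - W) = -30 - W)
t(F, L(N(5)))² = (-30 - 1*½)² = (-30 - ½)² = (-61/2)² = 3721/4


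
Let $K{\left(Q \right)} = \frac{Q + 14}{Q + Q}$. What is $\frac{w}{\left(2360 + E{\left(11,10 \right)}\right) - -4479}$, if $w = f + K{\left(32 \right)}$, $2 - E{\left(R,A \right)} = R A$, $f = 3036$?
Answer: $\frac{97175}{215392} \approx 0.45115$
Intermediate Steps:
$E{\left(R,A \right)} = 2 - A R$ ($E{\left(R,A \right)} = 2 - R A = 2 - A R$)
$K{\left(Q \right)} = \frac{14 + Q}{2 Q}$
$w = \frac{97175}{32}$ ($w = 3036 + \frac{14 + 32}{2 \cdot 32} = 3036 + \frac{1}{2} \cdot \frac{1}{32} \cdot 46 = 3036 + \frac{23}{32} = \frac{97175}{32} \approx 3036.7$)
$\frac{w}{\left(2360 + E{\left(11,10 \right)}\right) - -4479} = \frac{97175}{32 \left(\left(2360 + \left(2 - 10 \cdot 11\right)\right) - -4479\right)} = \frac{97175}{32 \left(\left(2360 + \left(2 - 110\right)\right) + 4479\right)} = \frac{97175}{32 \left(\left(2360 - 108\right) + 4479\right)} = \frac{97175}{32 \left(2252 + 4479\right)} = \frac{97175}{32 \cdot 6731} = \frac{97175}{32} \cdot \frac{1}{6731} = \frac{97175}{215392}$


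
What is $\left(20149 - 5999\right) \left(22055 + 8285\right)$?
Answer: $429311000$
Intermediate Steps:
$\left(20149 - 5999\right) \left(22055 + 8285\right) = \left(20149 - 5999\right) 30340 = 14150 \cdot 30340 = 429311000$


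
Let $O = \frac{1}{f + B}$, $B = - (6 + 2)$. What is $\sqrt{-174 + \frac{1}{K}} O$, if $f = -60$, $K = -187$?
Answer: $- \frac{i \sqrt{6084793}}{12716} \approx - 0.19399 i$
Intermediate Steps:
$B = -8$ ($B = \left(-1\right) 8 = -8$)
$O = - \frac{1}{68}$ ($O = \frac{1}{-60 - 8} = \frac{1}{-68} = - \frac{1}{68} \approx -0.014706$)
$\sqrt{-174 + \frac{1}{K}} O = \sqrt{-174 + \frac{1}{-187}} \left(- \frac{1}{68}\right) = \sqrt{-174 - \frac{1}{187}} \left(- \frac{1}{68}\right) = \sqrt{- \frac{32539}{187}} \left(- \frac{1}{68}\right) = \frac{i \sqrt{6084793}}{187} \left(- \frac{1}{68}\right) = - \frac{i \sqrt{6084793}}{12716}$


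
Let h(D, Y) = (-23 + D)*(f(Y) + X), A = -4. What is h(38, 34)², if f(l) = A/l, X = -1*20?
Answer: 26316900/289 ≈ 91062.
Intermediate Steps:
X = -20
f(l) = -4/l
h(D, Y) = (-23 + D)*(-20 - 4/Y) (h(D, Y) = (-23 + D)*(-4/Y - 20) = (-23 + D)*(-20 - 4/Y))
h(38, 34)² = (4*(23 - 1*38 + 5*34*(23 - 1*38))/34)² = (4*(1/34)*(23 - 38 + 5*34*(23 - 38)))² = (4*(1/34)*(23 - 38 + 5*34*(-15)))² = (4*(1/34)*(23 - 38 - 2550))² = (4*(1/34)*(-2565))² = (-5130/17)² = 26316900/289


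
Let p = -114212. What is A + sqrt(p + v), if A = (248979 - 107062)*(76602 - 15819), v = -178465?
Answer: 8626141011 + 7*I*sqrt(5973) ≈ 8.6261e+9 + 541.0*I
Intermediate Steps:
A = 8626141011 (A = 141917*60783 = 8626141011)
A + sqrt(p + v) = 8626141011 + sqrt(-114212 - 178465) = 8626141011 + sqrt(-292677) = 8626141011 + 7*I*sqrt(5973)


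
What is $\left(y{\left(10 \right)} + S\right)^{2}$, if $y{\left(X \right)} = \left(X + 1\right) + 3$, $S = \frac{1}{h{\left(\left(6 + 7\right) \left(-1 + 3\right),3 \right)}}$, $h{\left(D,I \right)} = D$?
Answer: $\frac{133225}{676} \approx 197.08$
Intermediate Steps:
$S = \frac{1}{26}$ ($S = \frac{1}{\left(6 + 7\right) \left(-1 + 3\right)} = \frac{1}{13 \cdot 2} = \frac{1}{26} \approx 0.038462$)
$y{\left(X \right)} = 4 + X$ ($y{\left(X \right)} = \left(1 + X\right) + 3 = 4 + X$)
$\left(y{\left(10 \right)} + S\right)^{2} = \left(\left(4 + 10\right) + \frac{1}{26}\right)^{2} = \left(14 + \frac{1}{26}\right)^{2} = \left(\frac{365}{26}\right)^{2} = \frac{133225}{676}$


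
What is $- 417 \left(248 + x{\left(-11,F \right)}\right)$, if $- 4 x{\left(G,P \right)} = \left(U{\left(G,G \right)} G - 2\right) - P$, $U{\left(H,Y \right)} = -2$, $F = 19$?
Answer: $- \frac{413247}{4} \approx -1.0331 \cdot 10^{5}$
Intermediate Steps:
$x{\left(G,P \right)} = \frac{1}{2} + \frac{G}{2} + \frac{P}{4}$ ($x{\left(G,P \right)} = - \frac{\left(- 2 G - 2\right) - P}{4} = - \frac{\left(-2 - 2 G\right) - P}{4} = - \frac{-2 - P - 2 G}{4} = \frac{1}{2} + \frac{G}{2} + \frac{P}{4}$)
$- 417 \left(248 + x{\left(-11,F \right)}\right) = - 417 \left(248 + \left(\frac{1}{2} + \frac{1}{2} \left(-11\right) + \frac{1}{4} \cdot 19\right)\right) = - 417 \left(248 + \left(\frac{1}{2} - \frac{11}{2} + \frac{19}{4}\right)\right) = - 417 \left(248 - \frac{1}{4}\right) = \left(-417\right) \frac{991}{4} = - \frac{413247}{4}$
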